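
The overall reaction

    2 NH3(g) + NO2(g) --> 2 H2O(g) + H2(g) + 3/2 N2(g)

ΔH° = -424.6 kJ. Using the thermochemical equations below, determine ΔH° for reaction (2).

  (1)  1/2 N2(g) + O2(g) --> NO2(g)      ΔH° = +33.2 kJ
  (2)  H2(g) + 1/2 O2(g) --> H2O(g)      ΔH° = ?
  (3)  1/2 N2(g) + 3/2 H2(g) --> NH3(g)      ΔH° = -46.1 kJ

(1) reversed: -33.2 kJ
(2) × 2: contributes 2·x
(3) reversed and × 2: (-2)·(-46.1) = +92.2 kJ
-424.6 = (-33.2) + (+92.2) + 2·x
x = (-424.6 − (+59.0)) / (2) = -241.8 kJ

ΔH° = -241.8 kJ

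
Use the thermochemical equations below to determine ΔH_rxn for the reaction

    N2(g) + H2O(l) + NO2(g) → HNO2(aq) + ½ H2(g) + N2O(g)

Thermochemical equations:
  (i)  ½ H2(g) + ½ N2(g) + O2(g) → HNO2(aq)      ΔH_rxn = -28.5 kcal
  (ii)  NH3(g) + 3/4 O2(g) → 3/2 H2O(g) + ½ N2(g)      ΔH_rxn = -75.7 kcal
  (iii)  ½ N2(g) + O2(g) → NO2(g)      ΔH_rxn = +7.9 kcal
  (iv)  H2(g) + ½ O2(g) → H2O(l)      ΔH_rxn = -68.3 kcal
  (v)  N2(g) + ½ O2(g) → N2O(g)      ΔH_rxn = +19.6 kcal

(i) as written: -28.5 kcal
(ii): not needed.
(iii) reversed: -7.9 kcal
(iv) reversed: +68.3 kcal
(v) as written: +19.6 kcal
By Hess's law, ΔH_rxn = (-28.5) + (-7.9) + (+68.3) + (+19.6) = 51.5 kcal

ΔH_rxn = 51.5 kcal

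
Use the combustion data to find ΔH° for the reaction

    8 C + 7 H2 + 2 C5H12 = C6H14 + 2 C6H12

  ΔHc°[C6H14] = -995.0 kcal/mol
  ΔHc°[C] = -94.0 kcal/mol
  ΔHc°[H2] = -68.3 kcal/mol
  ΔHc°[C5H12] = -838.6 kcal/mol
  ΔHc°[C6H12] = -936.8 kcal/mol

Using ΔH = Σ nΔHc°(reactants) − Σ nΔHc°(products):
= [8·(-94.0) + 7·(-68.3) + 2·(-838.6)] − [1·(-995.0) + 2·(-936.8)]
= -38.7 kcal/mol

ΔH° = -38.7 kcal/mol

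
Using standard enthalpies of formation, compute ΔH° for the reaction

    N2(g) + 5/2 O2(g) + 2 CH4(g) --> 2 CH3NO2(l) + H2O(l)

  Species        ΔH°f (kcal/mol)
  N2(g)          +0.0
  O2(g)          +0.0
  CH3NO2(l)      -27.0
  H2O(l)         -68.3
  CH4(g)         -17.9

Products: 2·(-27.0) + 1·(-68.3) = -122.3
Reactants: 1·(+0.0) + 5/2·(+0.0) + 2·(-17.9) = -35.8
ΔH° = (-122.3) − (-35.8) = -86.5 kcal/mol

ΔH° = -86.5 kcal/mol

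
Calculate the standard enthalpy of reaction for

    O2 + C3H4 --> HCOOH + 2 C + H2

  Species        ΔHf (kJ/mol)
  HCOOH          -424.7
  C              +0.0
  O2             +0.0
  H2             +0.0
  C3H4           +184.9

ΔH° = -609.6 kJ/mol

Products: 1·(-424.7) + 2·(+0.0) + 1·(+0.0) = -424.7
Reactants: 1·(+0.0) + 1·(+184.9) = +184.9
ΔH° = (-424.7) − (+184.9) = -609.6 kJ/mol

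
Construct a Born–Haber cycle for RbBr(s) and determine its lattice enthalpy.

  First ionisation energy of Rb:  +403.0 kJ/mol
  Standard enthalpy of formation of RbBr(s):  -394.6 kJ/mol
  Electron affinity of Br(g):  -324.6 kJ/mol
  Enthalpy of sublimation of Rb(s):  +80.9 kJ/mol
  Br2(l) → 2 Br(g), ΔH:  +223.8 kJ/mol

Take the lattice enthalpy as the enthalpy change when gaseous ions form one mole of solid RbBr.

U = -665.8 kJ/mol

ΔHf° = 1·ΔHsub + 1·(ΣIE) + 1/2·D(Br2) + 1·EA + U
-394.6 = 1·(+80.9) + 1·(+403.0) + 1/2·(+223.8) + 1·(-324.6) + U
U = -394.6 − (+271.2) = -665.8 kJ/mol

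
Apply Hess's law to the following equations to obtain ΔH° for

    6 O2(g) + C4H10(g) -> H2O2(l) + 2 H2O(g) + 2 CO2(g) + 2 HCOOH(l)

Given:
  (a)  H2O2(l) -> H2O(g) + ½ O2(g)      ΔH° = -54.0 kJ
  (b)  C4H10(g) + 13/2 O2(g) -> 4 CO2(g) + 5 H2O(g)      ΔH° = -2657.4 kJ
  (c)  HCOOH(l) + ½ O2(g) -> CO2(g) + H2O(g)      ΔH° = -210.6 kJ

(a) reversed (H2O2(l) must end up as a product): +54.0 kJ
(b) as written (C4H10(g) already on the reactant side): -2657.4 kJ
(c) reversed and × 2 (HCOOH(l) must end up as a product; scale by 2 for the 2 HCOOH(l)): (-2)·(-210.6) = +421.2 kJ
ΔH° = (-1)·(-54.0) + (1)·(-2657.4) + (-2)·(-210.6) = -2182.2 kJ

ΔH° = -2182.2 kJ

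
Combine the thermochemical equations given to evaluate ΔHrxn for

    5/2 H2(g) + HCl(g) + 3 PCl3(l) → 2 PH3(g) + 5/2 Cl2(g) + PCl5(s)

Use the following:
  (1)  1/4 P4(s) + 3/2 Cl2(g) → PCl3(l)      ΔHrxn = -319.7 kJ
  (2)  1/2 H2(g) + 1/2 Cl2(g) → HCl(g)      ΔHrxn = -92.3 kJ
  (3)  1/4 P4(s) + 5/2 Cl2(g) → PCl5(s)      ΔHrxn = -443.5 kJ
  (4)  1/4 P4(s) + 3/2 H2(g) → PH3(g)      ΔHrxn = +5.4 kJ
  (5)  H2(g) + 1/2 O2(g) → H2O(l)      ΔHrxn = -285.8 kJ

ΔHrxn = 618.7 kJ

(1) reversed and × 3 (PCl3(l) must end up as a reactant; scale by 3 for the 3 PCl3(l)): (-3)·(-319.7) = +959.1 kJ
(2) reversed (reverse to put HCl(g) on the reactant side): +92.3 kJ
(3) as written (PCl5(s) already on the product side): -443.5 kJ
(4) × 2 (scale by 2 for the 2 PH3(g)): (2)·(+5.4) = +10.8 kJ
(5): not needed (O2(g) appears nowhere else).
By Hess's law, ΔHrxn = (-3)·(-319.7) + (-1)·(-92.3) + (1)·(-443.5) + (2)·(+5.4) = 618.7 kJ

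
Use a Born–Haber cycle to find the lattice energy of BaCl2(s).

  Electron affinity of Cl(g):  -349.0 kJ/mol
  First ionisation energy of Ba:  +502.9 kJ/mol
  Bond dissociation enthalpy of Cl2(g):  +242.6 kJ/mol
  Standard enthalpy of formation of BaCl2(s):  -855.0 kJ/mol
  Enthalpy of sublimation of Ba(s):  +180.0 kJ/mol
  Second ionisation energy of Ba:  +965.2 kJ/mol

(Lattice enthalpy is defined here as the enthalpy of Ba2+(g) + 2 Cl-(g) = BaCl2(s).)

ΔHf° = 1·ΔHsub + 1·(ΣIE) + 1·D(Cl2) + 2·EA + U
-855.0 = 1·(+180.0) + 1·(+1468.1) + 1·(+242.6) + 2·(-349.0) + U
U = -855.0 − (+1192.7) = -2047.7 kJ/mol

U = -2047.7 kJ/mol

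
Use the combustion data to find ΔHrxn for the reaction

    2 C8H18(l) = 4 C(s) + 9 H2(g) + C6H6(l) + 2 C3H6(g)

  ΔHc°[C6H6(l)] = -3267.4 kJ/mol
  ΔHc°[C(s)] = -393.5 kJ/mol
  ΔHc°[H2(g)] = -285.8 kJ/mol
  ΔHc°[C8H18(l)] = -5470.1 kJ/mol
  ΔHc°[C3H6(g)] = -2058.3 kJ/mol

ΔHrxn = 590.0 kJ/mol

Using ΔH = Σ nΔHc°(reactants) − Σ nΔHc°(products):
= [2·(-5470.1)] − [4·(-393.5) + 9·(-285.8) + 1·(-3267.4) + 2·(-2058.3)]
= 590.0 kJ/mol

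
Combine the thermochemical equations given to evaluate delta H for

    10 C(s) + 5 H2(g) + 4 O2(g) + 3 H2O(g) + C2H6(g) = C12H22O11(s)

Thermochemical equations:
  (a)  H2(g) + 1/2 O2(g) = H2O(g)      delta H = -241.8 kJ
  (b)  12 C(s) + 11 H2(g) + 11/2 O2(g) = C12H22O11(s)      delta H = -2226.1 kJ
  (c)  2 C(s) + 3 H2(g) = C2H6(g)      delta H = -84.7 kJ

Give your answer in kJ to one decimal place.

(a) reversed and × 3: (-3)·(-241.8) = +725.4 kJ
(b) as written: -2226.1 kJ
(c) reversed: +84.7 kJ
Summing the manipulated equations, delta H = (-3)·(-241.8) + (1)·(-2226.1) + (-1)·(-84.7) = -1416.0 kJ

delta H = -1416.0 kJ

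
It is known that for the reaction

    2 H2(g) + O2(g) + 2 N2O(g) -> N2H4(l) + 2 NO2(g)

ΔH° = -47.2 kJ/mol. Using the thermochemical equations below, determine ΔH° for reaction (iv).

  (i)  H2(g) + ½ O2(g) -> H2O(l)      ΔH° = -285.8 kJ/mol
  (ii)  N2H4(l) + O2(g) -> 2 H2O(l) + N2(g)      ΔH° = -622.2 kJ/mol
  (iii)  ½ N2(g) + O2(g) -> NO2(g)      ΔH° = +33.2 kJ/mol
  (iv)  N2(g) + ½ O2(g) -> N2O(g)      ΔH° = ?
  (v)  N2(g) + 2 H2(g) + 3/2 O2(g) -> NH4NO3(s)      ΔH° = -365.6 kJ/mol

ΔH° = 82.1 kJ/mol

(i) × 2: (2)·(-285.8) = -571.6 kJ/mol
(ii) reversed: +622.2 kJ/mol
(iii) × 2: (2)·(+33.2) = +66.4 kJ/mol
(iv) reversed and × 2: contributes −2·x
(v): not needed.
-47.2 = (-571.6) + (+622.2) + (+66.4) − 2·x
x = (-47.2 − (+117.0)) / (-2) = 82.1 kJ/mol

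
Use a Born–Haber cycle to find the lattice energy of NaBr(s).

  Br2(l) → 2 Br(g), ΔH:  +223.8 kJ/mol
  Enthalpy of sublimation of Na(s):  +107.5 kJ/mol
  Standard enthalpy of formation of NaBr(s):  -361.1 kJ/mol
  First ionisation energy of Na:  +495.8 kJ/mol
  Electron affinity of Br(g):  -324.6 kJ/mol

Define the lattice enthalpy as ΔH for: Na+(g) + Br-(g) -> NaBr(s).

ΔHf° = 1·ΔHsub + 1·(ΣIE) + 1/2·D(Br2) + 1·EA + U
-361.1 = 1·(+107.5) + 1·(+495.8) + 1/2·(+223.8) + 1·(-324.6) + U
U = -361.1 − (+390.6) = -751.7 kJ/mol

U = -751.7 kJ/mol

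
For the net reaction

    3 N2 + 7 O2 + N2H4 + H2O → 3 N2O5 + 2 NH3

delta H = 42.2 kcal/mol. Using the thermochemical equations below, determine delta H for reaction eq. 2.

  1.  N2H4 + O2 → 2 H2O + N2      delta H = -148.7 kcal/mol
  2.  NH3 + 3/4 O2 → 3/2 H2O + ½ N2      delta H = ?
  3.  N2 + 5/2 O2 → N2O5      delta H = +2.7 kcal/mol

delta H = -91.4 kcal/mol

eq. 1 as written: -148.7 kcal/mol
eq. 2 reversed and × 2: contributes −2·x
eq. 3 × 3: (3)·(+2.7) = +8.1 kcal/mol
+42.2 = (-148.7) + (+8.1) − 2·x
x = (+42.2 − (-140.6)) / (-2) = -91.4 kcal/mol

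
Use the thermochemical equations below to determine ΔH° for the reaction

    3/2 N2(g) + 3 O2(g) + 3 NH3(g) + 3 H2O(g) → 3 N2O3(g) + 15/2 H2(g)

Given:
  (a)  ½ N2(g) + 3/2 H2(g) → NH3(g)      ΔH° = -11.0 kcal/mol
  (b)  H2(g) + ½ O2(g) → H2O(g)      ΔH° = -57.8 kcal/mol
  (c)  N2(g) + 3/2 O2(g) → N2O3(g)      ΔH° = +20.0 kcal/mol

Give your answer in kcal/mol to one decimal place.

ΔH° = 266.4 kcal/mol

(a) reversed and × 3 (reverse to put NH3(g) on the reactant side; ×3 to match 3 NH3(g) in the target): (-3)·(-11.0) = +33.0 kcal/mol
(b) reversed and × 3 (reverse to put H2O(g) on the reactant side; scale by 3 for the 3 H2O(g)): (-3)·(-57.8) = +173.4 kcal/mol
(c) × 3 (scale by 3 for the 3 N2O3(g)): (3)·(+20.0) = +60.0 kcal/mol
ΔH° = (-3)·(-11.0) + (-3)·(-57.8) + (3)·(+20.0) = 266.4 kcal/mol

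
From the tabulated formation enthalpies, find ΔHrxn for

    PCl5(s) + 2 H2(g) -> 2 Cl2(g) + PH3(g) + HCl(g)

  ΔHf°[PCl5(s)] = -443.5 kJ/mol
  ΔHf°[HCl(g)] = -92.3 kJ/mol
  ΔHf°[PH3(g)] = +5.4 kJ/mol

ΔH°rxn = Σ nΔHf°(products) − Σ nΔHf°(reactants).
Products: 2·(+0.0) + 1·(+5.4) + 1·(-92.3) = -86.9
Reactants: 1·(-443.5) + 2·(+0.0) = -443.5
ΔHrxn = (-86.9) − (-443.5) = 356.6 kJ/mol

ΔHrxn = 356.6 kJ/mol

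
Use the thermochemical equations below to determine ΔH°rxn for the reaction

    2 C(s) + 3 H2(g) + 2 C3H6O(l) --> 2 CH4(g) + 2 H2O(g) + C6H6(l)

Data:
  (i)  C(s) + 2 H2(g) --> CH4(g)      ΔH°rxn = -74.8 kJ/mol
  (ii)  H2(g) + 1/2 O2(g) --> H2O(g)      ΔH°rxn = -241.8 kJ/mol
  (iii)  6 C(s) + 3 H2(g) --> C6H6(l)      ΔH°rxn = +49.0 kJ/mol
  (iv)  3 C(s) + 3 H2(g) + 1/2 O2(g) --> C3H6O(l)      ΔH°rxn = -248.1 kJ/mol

ΔH°rxn = -88.0 kJ/mol

(i) × 2: (2)·(-74.8) = -149.6 kJ/mol
(ii) × 2: (2)·(-241.8) = -483.6 kJ/mol
(iii) as written: +49.0 kJ/mol
(iv) reversed and × 2: (-2)·(-248.1) = +496.2 kJ/mol
ΔH°rxn = (-149.6) + (-483.6) + (+49.0) + (+496.2) = -88.0 kJ/mol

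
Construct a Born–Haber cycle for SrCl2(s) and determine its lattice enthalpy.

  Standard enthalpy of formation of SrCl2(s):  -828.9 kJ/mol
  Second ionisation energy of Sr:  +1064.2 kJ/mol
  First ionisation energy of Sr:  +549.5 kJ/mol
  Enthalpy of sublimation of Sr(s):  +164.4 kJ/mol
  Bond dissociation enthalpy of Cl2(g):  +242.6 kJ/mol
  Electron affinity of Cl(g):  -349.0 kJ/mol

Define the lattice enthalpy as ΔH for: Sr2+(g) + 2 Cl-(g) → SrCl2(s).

U = -2151.6 kJ/mol

ΔHf° = 1·ΔHsub + 1·(ΣIE) + 1·D(Cl2) + 2·EA + U
-828.9 = 1·(+164.4) + 1·(+1613.7) + 1·(+242.6) + 2·(-349.0) + U
U = -828.9 − (+1322.7) = -2151.6 kJ/mol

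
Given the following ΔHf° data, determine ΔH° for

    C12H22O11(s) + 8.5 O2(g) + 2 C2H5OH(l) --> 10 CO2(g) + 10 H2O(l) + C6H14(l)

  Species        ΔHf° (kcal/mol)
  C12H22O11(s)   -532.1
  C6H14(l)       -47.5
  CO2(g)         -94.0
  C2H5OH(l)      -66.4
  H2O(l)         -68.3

Products: 10·(-94.0) + 10·(-68.3) + 1·(-47.5) = -1670.5
Reactants: 1·(-532.1) + 17/2·(+0.0) + 2·(-66.4) = -664.9
ΔH° = (-1670.5) − (-664.9) = -1005.6 kcal/mol

ΔH° = -1005.6 kcal/mol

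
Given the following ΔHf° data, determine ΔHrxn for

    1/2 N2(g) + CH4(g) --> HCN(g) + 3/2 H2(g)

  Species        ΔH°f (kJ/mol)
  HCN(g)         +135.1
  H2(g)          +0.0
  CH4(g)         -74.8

Products: 1·(+135.1) + 3/2·(+0.0) = +135.1
Reactants: 1/2·(+0.0) + 1·(-74.8) = -74.8
ΔHrxn = (+135.1) − (-74.8) = 209.9 kJ/mol

ΔHrxn = 209.9 kJ/mol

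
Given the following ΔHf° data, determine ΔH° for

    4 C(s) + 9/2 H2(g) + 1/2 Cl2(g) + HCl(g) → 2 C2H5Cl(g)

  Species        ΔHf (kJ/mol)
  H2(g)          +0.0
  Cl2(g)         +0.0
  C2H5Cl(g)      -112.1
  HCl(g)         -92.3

ΔH° = -131.9 kJ/mol

Products: 2·(-112.1) = -224.2
Reactants: 4·(+0.0) + 9/2·(+0.0) + 1/2·(+0.0) + 1·(-92.3) = -92.3
ΔH° = (-224.2) − (-92.3) = -131.9 kJ/mol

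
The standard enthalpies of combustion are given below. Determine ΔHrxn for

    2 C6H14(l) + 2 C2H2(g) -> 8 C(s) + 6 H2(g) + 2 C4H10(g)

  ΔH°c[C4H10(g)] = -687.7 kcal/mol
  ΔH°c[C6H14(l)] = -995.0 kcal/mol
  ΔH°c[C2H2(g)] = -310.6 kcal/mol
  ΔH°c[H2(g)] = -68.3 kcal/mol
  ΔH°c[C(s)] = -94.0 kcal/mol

ΔHrxn = -74.0 kcal/mol

Using ΔH = Σ nΔHc°(reactants) − Σ nΔHc°(products):
= [2·(-995.0) + 2·(-310.6)] − [8·(-94.0) + 6·(-68.3) + 2·(-687.7)]
= -74.0 kcal/mol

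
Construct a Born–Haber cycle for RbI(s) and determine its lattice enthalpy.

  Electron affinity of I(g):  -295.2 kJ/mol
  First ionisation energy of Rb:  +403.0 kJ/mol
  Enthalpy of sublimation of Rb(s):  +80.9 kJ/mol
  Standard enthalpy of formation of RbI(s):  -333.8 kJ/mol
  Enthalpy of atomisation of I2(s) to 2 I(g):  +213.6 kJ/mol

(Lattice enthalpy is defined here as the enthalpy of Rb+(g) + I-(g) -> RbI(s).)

ΔHf° = 1·ΔHsub + 1·(ΣIE) + 1/2·D(I2) + 1·EA + U
-333.8 = 1·(+80.9) + 1·(+403.0) + 1/2·(+213.6) + 1·(-295.2) + U
U = -333.8 − (+295.5) = -629.3 kJ/mol

U = -629.3 kJ/mol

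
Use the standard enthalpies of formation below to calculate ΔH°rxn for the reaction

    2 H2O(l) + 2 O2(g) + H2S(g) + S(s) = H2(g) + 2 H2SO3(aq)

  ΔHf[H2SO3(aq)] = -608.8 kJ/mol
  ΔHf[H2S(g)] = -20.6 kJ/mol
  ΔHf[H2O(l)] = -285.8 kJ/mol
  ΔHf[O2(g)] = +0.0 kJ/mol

Products: 1·(+0.0) + 2·(-608.8) = -1217.6
Reactants: 2·(-285.8) + 2·(+0.0) + 1·(-20.6) + 1·(+0.0) = -592.2
ΔH°rxn = (-1217.6) − (-592.2) = -625.4 kJ/mol

ΔH°rxn = -625.4 kJ/mol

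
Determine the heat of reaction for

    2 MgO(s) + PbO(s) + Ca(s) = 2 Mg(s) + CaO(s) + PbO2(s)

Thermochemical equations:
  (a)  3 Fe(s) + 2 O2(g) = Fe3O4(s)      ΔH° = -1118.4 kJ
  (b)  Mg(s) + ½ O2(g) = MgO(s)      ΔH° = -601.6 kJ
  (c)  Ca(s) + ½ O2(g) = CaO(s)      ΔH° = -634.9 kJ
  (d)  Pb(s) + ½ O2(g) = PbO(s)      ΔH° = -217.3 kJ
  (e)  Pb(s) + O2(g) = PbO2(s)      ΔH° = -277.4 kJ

ΔH° = 508.2 kJ

(a): not needed.
(b) reversed and × 2: (-2)·(-601.6) = +1203.2 kJ
(c) as written: -634.9 kJ
(d) reversed: +217.3 kJ
(e) as written: -277.4 kJ
ΔH° = (-2)·(-601.6) + (1)·(-634.9) + (-1)·(-217.3) + (1)·(-277.4) = 508.2 kJ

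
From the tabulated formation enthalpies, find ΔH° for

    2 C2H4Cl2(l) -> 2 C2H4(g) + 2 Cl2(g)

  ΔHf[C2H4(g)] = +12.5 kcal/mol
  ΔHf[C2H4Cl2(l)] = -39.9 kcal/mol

ΔH°rxn = Σ nΔHf°(products) − Σ nΔHf°(reactants).
Products: 2·(+12.5) + 2·(+0.0) = +25.0
Reactants: 2·(-39.9) = -79.8
ΔH° = (+25.0) − (-79.8) = 104.8 kcal/mol

ΔH° = 104.8 kcal/mol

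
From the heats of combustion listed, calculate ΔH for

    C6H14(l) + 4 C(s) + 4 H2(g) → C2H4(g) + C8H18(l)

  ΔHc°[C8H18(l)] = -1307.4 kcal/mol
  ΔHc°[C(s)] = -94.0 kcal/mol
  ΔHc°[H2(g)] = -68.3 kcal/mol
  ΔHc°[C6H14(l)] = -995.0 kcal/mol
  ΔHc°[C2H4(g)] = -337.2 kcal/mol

ΔH = 0.4 kcal/mol

With combustion enthalpies, reactants minus products:
= [1·(-995.0) + 4·(-94.0) + 4·(-68.3)] − [1·(-337.2) + 1·(-1307.4)]
= 0.4 kcal/mol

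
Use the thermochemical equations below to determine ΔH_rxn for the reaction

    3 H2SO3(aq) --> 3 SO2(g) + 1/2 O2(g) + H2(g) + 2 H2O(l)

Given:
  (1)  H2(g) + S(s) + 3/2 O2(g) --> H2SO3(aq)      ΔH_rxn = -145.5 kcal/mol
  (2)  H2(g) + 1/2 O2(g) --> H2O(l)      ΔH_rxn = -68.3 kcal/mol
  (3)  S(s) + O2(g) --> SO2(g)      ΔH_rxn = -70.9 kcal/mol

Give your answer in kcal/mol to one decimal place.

(1) reversed and × 3 (H2SO3(aq) must end up as a reactant; ×3 to match 3 H2SO3(aq) in the target): (-3)·(-145.5) = +436.5 kcal/mol
(2) × 2 (scale by 2 for the 2 H2O(l)): (2)·(-68.3) = -136.6 kcal/mol
(3) × 3 (scale by 3 for the 3 SO2(g)): (3)·(-70.9) = -212.7 kcal/mol
ΔH_rxn = (-3)·(-145.5) + (2)·(-68.3) + (3)·(-70.9) = 87.2 kcal/mol

ΔH_rxn = 87.2 kcal/mol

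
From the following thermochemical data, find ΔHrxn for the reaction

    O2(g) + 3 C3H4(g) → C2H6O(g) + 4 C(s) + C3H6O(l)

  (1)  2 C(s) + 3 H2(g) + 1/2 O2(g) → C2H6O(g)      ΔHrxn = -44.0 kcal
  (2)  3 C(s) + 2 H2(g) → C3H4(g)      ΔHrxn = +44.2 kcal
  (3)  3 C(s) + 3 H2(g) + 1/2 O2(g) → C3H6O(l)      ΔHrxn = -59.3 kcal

ΔHrxn = -235.9 kcal

(1) as written (C2H6O(g) already on the product side): -44.0 kcal
(2) reversed and × 3 (C3H4(g) must end up as a reactant; scale by 3 for the 3 C3H4(g)): (-3)·(+44.2) = -132.6 kcal
(3) as written (C3H6O(l) already on the product side): -59.3 kcal
Combining the equations, ΔHrxn = (1)·(-44.0) + (-3)·(+44.2) + (1)·(-59.3) = -235.9 kcal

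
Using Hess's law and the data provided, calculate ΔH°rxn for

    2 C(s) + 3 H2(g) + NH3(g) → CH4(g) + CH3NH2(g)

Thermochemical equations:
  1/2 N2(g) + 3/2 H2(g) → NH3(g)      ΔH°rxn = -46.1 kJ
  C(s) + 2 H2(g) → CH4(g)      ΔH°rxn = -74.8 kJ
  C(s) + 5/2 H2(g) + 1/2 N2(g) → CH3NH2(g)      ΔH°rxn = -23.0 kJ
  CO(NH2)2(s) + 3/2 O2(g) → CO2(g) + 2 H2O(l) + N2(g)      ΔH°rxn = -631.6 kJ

ΔH°rxn = -51.7 kJ

equation 1 reversed: +46.1 kJ
equation 2 as written: -74.8 kJ
equation 3 as written: -23.0 kJ
equation 4: not needed.
Since enthalpy is a state function, ΔH°rxn = (-1)·(-46.1) + (1)·(-74.8) + (1)·(-23.0) = -51.7 kJ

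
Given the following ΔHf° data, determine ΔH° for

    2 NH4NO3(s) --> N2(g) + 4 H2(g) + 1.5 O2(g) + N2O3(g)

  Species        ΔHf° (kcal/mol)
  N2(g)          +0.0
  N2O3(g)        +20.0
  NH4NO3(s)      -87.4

Products: 1·(+0.0) + 4·(+0.0) + 3/2·(+0.0) + 1·(+20.0) = +20.0
Reactants: 2·(-87.4) = -174.8
ΔH° = (+20.0) − (-174.8) = 194.8 kcal/mol

ΔH° = 194.8 kcal/mol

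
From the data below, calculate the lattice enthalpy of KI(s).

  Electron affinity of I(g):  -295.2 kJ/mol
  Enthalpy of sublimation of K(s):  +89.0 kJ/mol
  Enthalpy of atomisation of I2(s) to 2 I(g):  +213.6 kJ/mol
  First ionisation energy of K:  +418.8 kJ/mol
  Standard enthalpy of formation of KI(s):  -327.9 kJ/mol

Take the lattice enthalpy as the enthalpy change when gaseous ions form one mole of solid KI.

U = -647.3 kJ/mol

ΔHf° = 1·ΔHsub + 1·(ΣIE) + 1/2·D(I2) + 1·EA + U
-327.9 = 1·(+89.0) + 1·(+418.8) + 1/2·(+213.6) + 1·(-295.2) + U
U = -327.9 − (+319.4) = -647.3 kJ/mol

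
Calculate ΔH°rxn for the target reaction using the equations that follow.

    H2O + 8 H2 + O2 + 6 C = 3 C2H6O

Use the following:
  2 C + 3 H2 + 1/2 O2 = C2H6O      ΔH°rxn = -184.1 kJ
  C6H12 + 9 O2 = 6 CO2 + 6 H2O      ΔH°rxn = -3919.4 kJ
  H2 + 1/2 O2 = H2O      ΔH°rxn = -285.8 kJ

equation 1 × 3 (scale by 3 for the 3 C2H6O): (3)·(-184.1) = -552.3 kJ
equation 2: not needed (CO2 appears nowhere else).
equation 3 reversed: +285.8 kJ
Combining the equations, ΔH°rxn = (3)·(-184.1) + (-1)·(-285.8) = -266.5 kJ

ΔH°rxn = -266.5 kJ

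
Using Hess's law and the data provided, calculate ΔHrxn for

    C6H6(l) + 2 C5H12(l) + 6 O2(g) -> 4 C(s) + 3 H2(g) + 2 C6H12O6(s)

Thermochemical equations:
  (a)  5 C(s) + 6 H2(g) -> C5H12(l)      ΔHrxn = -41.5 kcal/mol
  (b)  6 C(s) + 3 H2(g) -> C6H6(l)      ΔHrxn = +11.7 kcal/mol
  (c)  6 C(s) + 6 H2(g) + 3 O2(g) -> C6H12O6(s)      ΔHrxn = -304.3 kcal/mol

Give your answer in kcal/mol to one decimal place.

ΔHrxn = -537.3 kcal/mol

(a) reversed and × 2: (-2)·(-41.5) = +83.0 kcal/mol
(b) reversed: -11.7 kcal/mol
(c) × 2: (2)·(-304.3) = -608.6 kcal/mol
Summing the manipulated equations, ΔHrxn = (-2)·(-41.5) + (-1)·(+11.7) + (2)·(-304.3) = -537.3 kcal/mol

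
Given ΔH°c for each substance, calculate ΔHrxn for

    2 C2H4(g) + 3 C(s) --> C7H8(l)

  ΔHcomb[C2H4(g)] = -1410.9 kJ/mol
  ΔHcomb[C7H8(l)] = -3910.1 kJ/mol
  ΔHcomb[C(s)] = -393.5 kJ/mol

ΔHrxn = -92.2 kJ/mol

With combustion enthalpies, reactants minus products:
= [2·(-1410.9) + 3·(-393.5)] − [1·(-3910.1)]
= -92.2 kJ/mol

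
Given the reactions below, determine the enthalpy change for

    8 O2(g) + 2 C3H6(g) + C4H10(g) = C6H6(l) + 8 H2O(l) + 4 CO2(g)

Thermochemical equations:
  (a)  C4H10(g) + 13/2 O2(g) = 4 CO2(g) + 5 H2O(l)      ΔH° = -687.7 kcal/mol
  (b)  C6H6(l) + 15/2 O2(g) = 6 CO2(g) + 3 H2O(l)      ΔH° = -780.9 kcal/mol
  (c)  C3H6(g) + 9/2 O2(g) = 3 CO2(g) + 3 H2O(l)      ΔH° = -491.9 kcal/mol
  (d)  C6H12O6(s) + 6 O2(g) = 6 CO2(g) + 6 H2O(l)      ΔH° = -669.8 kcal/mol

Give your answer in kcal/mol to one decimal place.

(a) as written: -687.7 kcal/mol
(b) reversed: +780.9 kcal/mol
(c) × 2: (2)·(-491.9) = -983.8 kcal/mol
(d): not needed.
Since enthalpy is a state function, ΔH° = (1)·(-687.7) + (-1)·(-780.9) + (2)·(-491.9) = -890.6 kcal/mol

ΔH° = -890.6 kcal/mol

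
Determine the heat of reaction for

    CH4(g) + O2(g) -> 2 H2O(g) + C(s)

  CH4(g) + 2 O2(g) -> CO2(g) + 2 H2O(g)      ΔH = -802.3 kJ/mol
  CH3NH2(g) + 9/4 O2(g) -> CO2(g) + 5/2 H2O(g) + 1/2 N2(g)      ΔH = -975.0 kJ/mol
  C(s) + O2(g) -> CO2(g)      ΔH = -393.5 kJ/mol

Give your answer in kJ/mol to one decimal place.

equation 1 as written (CH4(g) already on the reactant side): -802.3 kJ/mol
equation 2: not needed (N2(g) appears nowhere else).
equation 3 reversed (reverse to put C(s) on the product side): +393.5 kJ/mol
Since enthalpy is a state function, ΔH = (-802.3) + (+393.5) = -408.8 kJ/mol

ΔH = -408.8 kJ/mol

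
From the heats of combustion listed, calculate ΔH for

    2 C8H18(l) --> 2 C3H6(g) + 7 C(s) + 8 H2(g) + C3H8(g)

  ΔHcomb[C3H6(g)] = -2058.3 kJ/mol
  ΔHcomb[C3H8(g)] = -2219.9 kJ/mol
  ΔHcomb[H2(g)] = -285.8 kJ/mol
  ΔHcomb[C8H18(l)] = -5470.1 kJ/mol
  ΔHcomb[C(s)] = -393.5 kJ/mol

ΔH = 437.2 kJ/mol

With combustion enthalpies, reactants minus products:
= [2·(-5470.1)] − [2·(-2058.3) + 7·(-393.5) + 8·(-285.8) + 1·(-2219.9)]
= 437.2 kJ/mol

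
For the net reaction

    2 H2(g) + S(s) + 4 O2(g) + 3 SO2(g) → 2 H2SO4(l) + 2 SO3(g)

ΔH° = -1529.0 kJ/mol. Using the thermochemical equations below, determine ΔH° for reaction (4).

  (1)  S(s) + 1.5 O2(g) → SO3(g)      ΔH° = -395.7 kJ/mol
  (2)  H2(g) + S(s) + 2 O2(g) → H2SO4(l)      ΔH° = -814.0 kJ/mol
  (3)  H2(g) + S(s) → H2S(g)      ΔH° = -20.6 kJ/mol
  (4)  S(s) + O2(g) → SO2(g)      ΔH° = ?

(1) × 2: (2)·(-395.7) = -791.4 kJ/mol
(2) × 2: (2)·(-814.0) = -1628.0 kJ/mol
(3): not needed.
(4) reversed and × 3: contributes −3·x
-1529.0 = (-791.4) + (-1628.0) − 3·x
x = (-1529.0 − (-2419.4)) / (-3) = -296.8 kJ/mol

ΔH° = -296.8 kJ/mol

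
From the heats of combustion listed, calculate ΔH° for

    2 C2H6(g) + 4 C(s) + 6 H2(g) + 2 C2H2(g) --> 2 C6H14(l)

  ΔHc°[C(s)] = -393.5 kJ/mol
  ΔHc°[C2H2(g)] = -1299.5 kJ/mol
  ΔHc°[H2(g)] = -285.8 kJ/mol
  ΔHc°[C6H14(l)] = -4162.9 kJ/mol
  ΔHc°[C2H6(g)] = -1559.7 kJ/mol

Using ΔH = Σ nΔHc°(reactants) − Σ nΔHc°(products):
= [2·(-1559.7) + 4·(-393.5) + 6·(-285.8) + 2·(-1299.5)] − [2·(-4162.9)]
= -681.4 kJ/mol

ΔH° = -681.4 kJ/mol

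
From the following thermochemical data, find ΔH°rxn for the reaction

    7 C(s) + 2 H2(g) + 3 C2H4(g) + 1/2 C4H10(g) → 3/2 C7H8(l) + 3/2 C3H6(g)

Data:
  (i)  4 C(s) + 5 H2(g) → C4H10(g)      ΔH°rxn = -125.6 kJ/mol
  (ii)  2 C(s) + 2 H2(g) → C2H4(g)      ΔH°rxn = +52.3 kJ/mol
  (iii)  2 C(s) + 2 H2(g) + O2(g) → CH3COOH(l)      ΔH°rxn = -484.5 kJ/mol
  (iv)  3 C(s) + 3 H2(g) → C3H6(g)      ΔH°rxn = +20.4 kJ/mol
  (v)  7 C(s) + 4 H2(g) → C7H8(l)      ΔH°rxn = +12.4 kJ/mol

ΔH°rxn = -44.9 kJ/mol

(i) reversed and × 1/2 (C4H10(g) must end up as a reactant; scale by 1/2 for the 1/2 C4H10(g)): (-1/2)·(-125.6) = +62.8 kJ/mol
(ii) reversed and × 3 (reverse to put C2H4(g) on the reactant side; scale by 3 for the 3 C2H4(g)): (-3)·(+52.3) = -156.9 kJ/mol
(iii): not needed (O2(g) appears nowhere else).
(iv) × 3/2 (scale by 3/2 for the 3/2 C3H6(g)): (3/2)·(+20.4) = +30.6 kJ/mol
(v) × 3/2 (scale by 3/2 for the 3/2 C7H8(l)): (3/2)·(+12.4) = +18.6 kJ/mol
Since enthalpy is a state function, ΔH°rxn = (+62.8) + (-156.9) + (+30.6) + (+18.6) = -44.9 kJ/mol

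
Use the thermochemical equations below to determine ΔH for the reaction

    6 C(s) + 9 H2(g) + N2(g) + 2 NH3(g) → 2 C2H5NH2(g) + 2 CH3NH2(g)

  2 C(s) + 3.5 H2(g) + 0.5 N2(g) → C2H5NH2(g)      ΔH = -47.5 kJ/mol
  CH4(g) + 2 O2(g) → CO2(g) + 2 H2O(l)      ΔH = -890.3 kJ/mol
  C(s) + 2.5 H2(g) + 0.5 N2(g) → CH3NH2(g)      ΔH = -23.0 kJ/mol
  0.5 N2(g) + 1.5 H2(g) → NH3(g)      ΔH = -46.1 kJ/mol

ΔH = -48.8 kJ/mol

equation 1 × 2: (2)·(-47.5) = -95.0 kJ/mol
equation 2: not needed.
equation 3 × 2: (2)·(-23.0) = -46.0 kJ/mol
equation 4 reversed and × 2: (-2)·(-46.1) = +92.2 kJ/mol
Summing the manipulated equations, ΔH = (2)·(-47.5) + (2)·(-23.0) + (-2)·(-46.1) = -48.8 kJ/mol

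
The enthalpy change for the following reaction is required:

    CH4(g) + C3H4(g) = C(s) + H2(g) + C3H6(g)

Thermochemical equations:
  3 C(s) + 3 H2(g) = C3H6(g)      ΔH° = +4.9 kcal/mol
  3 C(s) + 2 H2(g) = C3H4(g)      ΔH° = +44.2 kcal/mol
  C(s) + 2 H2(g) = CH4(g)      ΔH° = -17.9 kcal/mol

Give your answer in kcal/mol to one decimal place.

equation 1 as written (C3H6(g) already on the product side): +4.9 kcal/mol
equation 2 reversed (reverse to put C3H4(g) on the reactant side): -44.2 kcal/mol
equation 3 reversed (CH4(g) must end up as a reactant): +17.9 kcal/mol
ΔH° = (+4.9) + (-44.2) + (+17.9) = -21.4 kcal/mol

ΔH° = -21.4 kcal/mol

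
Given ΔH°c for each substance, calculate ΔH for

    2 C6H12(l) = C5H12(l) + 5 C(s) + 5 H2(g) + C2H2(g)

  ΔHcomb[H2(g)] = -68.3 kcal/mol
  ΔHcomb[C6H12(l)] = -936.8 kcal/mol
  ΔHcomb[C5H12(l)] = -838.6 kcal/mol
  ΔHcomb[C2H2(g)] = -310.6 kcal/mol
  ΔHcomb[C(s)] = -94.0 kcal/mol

With combustion enthalpies, reactants minus products:
= [2·(-936.8)] − [1·(-838.6) + 5·(-94.0) + 5·(-68.3) + 1·(-310.6)]
= 87.1 kcal/mol

ΔH = 87.1 kcal/mol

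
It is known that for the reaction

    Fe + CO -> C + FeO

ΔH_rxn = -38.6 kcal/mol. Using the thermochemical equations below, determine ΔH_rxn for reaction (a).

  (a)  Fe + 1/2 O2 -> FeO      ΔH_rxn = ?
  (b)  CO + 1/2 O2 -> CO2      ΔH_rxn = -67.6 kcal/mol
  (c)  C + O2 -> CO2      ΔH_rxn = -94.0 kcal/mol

ΔH_rxn = -65.0 kcal/mol

(a) as written: contributes x
(b) as written: -67.6 kcal/mol
(c) reversed: +94.0 kcal/mol
-38.6 = (-67.6) + (+94.0) + x
x = (-38.6 − (+26.4)) / (1) = -65.0 kcal/mol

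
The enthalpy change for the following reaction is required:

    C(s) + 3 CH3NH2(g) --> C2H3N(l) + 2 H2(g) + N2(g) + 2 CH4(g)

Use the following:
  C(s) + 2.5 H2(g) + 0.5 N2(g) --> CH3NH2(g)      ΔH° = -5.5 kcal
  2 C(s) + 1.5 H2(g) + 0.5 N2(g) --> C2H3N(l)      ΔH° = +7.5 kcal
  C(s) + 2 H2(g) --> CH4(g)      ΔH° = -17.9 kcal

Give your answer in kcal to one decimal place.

equation 1 reversed and × 3: (-3)·(-5.5) = +16.5 kcal
equation 2 as written: +7.5 kcal
equation 3 × 2: (2)·(-17.9) = -35.8 kcal
Combining the equations, ΔH° = (-3)·(-5.5) + (1)·(+7.5) + (2)·(-17.9) = -11.8 kcal

ΔH° = -11.8 kcal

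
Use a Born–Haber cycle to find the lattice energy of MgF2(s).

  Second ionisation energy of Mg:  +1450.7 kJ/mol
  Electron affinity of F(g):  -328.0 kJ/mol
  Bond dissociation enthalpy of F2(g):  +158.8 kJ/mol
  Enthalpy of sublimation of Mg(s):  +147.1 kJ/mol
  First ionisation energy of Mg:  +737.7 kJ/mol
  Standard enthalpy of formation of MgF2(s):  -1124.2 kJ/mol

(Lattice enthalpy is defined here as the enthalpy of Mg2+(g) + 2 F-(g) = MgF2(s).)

ΔHf° = 1·ΔHsub + 1·(ΣIE) + 1·D(F2) + 2·EA + U
-1124.2 = 1·(+147.1) + 1·(+2188.4) + 1·(+158.8) + 2·(-328.0) + U
U = -1124.2 − (+1838.3) = -2962.5 kJ/mol

U = -2962.5 kJ/mol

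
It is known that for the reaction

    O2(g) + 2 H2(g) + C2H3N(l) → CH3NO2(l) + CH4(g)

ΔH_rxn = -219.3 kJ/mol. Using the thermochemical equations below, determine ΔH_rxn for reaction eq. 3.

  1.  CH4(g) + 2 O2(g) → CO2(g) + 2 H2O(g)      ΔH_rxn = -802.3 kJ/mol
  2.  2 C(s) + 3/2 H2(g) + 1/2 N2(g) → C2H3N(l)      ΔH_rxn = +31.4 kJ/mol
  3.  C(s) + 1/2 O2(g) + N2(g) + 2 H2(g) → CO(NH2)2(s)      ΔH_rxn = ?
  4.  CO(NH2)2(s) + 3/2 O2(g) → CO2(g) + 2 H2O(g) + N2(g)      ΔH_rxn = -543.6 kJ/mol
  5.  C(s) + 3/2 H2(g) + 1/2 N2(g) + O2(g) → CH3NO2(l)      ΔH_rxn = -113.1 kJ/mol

eq. 1 reversed (CH4(g) must end up as a product): +802.3 kJ/mol
eq. 2 reversed (reverse to put C2H3N(l) on the reactant side): -31.4 kJ/mol
eq. 3 as written: contributes x
eq. 4 as written: -543.6 kJ/mol
eq. 5 as written (CH3NO2(l) already on the product side): -113.1 kJ/mol
-219.3 = (+802.3) + (-31.4) + (-543.6) + (-113.1) + x
x = (-219.3 − (+114.2)) / (1) = -333.5 kJ/mol

ΔH_rxn = -333.5 kJ/mol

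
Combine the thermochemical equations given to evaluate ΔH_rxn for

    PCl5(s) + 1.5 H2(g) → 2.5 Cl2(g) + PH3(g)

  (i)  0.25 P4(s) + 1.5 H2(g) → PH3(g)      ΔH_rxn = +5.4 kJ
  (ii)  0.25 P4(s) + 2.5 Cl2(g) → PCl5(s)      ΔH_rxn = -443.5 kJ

(i) as written (PH3(g) already on the product side): +5.4 kJ
(ii) reversed (PCl5(s) must end up as a reactant): +443.5 kJ
ΔH_rxn = (+5.4) + (+443.5) = 448.9 kJ

ΔH_rxn = 448.9 kJ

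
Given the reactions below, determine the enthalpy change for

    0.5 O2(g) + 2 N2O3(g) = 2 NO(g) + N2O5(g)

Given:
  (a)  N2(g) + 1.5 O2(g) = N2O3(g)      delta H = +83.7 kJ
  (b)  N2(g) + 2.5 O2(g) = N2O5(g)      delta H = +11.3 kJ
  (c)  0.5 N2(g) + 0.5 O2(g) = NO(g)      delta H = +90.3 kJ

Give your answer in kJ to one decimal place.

delta H = 24.5 kJ

(a) reversed and × 2: (-2)·(+83.7) = -167.4 kJ
(b) as written: +11.3 kJ
(c) × 2: (2)·(+90.3) = +180.6 kJ
By Hess's law, delta H = (-167.4) + (+11.3) + (+180.6) = 24.5 kJ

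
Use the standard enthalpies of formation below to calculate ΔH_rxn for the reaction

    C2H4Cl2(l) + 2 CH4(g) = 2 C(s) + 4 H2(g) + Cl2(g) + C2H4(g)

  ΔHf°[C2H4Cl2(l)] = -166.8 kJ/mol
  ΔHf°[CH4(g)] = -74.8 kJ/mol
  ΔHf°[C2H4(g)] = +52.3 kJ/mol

ΔH_rxn = 368.7 kJ/mol

ΔH°rxn = Σ nΔHf°(products) − Σ nΔHf°(reactants).
Products: 2·(+0.0) + 4·(+0.0) + 1·(+0.0) + 1·(+52.3) = +52.3
Reactants: 1·(-166.8) + 2·(-74.8) = -316.4
ΔH_rxn = (+52.3) − (-316.4) = 368.7 kJ/mol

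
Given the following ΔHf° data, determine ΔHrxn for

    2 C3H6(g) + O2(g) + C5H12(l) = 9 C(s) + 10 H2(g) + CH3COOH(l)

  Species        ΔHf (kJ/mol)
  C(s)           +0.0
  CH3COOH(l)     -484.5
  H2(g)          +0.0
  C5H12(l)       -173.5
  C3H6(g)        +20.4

Products: 9·(+0.0) + 10·(+0.0) + 1·(-484.5) = -484.5
Reactants: 2·(+20.4) + 1·(+0.0) + 1·(-173.5) = -132.7
ΔHrxn = (-484.5) − (-132.7) = -351.8 kJ/mol

ΔHrxn = -351.8 kJ/mol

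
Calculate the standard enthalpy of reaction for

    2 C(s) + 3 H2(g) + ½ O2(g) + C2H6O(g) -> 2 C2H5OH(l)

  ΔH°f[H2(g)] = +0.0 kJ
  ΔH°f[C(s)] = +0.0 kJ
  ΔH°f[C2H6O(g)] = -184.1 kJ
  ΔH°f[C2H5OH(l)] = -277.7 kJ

Products: 2·(-277.7) = -555.4
Reactants: 2·(+0.0) + 3·(+0.0) + 1/2·(+0.0) + 1·(-184.1) = -184.1
ΔH°rxn = (-555.4) − (-184.1) = -371.3 kJ

ΔH°rxn = -371.3 kJ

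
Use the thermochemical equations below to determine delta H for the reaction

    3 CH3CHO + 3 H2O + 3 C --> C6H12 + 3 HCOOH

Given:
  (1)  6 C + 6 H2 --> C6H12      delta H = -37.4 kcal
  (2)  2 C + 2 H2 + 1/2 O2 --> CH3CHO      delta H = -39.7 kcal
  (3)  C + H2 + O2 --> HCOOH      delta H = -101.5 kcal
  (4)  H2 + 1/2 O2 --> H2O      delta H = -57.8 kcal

(1) as written (C6H12 already on the product side): -37.4 kcal
(2) reversed and × 3 (reverse to put CH3CHO on the reactant side; scale by 3 for the 3 CH3CHO): (-3)·(-39.7) = +119.1 kcal
(3) × 3 (scale by 3 for the 3 HCOOH): (3)·(-101.5) = -304.5 kcal
(4) reversed and × 3 (reverse to put H2O on the reactant side; ×3 to match 3 H2O in the target): (-3)·(-57.8) = +173.4 kcal
Since enthalpy is a state function, delta H = (-37.4) + (+119.1) + (-304.5) + (+173.4) = -49.4 kcal

delta H = -49.4 kcal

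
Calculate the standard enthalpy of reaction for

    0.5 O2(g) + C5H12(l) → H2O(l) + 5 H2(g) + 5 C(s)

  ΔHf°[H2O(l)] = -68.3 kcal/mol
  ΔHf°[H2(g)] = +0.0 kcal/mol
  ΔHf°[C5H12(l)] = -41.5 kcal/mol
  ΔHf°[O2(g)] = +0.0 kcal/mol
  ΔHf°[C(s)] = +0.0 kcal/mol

ΔH_rxn = -26.8 kcal/mol

Products: 1·(-68.3) + 5·(+0.0) + 5·(+0.0) = -68.3
Reactants: 1/2·(+0.0) + 1·(-41.5) = -41.5
ΔH_rxn = (-68.3) − (-41.5) = -26.8 kcal/mol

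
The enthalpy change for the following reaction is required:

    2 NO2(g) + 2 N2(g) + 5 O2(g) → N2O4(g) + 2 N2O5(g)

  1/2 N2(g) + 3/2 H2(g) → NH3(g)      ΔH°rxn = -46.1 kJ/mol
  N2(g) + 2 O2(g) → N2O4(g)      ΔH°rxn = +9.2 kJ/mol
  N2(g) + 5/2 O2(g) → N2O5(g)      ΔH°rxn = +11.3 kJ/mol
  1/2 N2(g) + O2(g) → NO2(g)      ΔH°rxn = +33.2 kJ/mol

equation 1: not needed (H2(g) appears nowhere else).
equation 2 as written (N2O4(g) already on the product side): +9.2 kJ/mol
equation 3 × 2 (×2 to match 2 N2O5(g) in the target): (2)·(+11.3) = +22.6 kJ/mol
equation 4 reversed and × 2 (reverse to put NO2(g) on the reactant side; ×2 to match 2 NO2(g) in the target): (-2)·(+33.2) = -66.4 kJ/mol
ΔH°rxn = (+9.2) + (+22.6) + (-66.4) = -34.6 kJ/mol

ΔH°rxn = -34.6 kJ/mol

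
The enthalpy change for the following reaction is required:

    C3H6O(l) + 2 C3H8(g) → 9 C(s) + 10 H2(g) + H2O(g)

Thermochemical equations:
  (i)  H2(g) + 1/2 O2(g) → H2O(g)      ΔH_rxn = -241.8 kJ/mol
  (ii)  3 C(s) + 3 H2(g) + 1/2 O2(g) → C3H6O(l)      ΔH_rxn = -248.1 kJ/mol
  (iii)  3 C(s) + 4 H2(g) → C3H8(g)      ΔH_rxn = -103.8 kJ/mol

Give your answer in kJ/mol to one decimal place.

ΔH_rxn = 213.9 kJ/mol

(i) as written: -241.8 kJ/mol
(ii) reversed: +248.1 kJ/mol
(iii) reversed and × 2: (-2)·(-103.8) = +207.6 kJ/mol
By Hess's law, ΔH_rxn = (1)·(-241.8) + (-1)·(-248.1) + (-2)·(-103.8) = 213.9 kJ/mol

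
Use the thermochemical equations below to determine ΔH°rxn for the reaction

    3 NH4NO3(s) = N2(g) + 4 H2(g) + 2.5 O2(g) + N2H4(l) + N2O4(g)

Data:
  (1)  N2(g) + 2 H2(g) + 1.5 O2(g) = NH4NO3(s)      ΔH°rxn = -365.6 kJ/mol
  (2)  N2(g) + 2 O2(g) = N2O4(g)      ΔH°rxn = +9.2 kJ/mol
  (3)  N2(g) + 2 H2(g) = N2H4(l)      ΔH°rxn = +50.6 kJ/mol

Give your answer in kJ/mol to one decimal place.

ΔH°rxn = 1156.6 kJ/mol

(1) reversed and × 3 (NH4NO3(s) must end up as a reactant; scale by 3 for the 3 NH4NO3(s)): (-3)·(-365.6) = +1096.8 kJ/mol
(2) as written (N2O4(g) already on the product side): +9.2 kJ/mol
(3) as written (N2H4(l) already on the product side): +50.6 kJ/mol
Combining the equations, ΔH°rxn = (+1096.8) + (+9.2) + (+50.6) = 1156.6 kJ/mol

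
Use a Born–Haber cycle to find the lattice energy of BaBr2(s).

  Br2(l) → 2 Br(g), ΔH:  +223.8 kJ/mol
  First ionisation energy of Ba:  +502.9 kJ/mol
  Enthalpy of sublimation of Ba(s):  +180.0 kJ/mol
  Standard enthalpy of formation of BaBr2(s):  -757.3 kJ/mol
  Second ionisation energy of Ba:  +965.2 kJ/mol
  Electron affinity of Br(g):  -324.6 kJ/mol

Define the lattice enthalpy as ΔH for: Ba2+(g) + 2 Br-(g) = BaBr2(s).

U = -1980.0 kJ/mol

ΔHf° = 1·ΔHsub + 1·(ΣIE) + 1·D(Br2) + 2·EA + U
-757.3 = 1·(+180.0) + 1·(+1468.1) + 1·(+223.8) + 2·(-324.6) + U
U = -757.3 − (+1222.7) = -1980.0 kJ/mol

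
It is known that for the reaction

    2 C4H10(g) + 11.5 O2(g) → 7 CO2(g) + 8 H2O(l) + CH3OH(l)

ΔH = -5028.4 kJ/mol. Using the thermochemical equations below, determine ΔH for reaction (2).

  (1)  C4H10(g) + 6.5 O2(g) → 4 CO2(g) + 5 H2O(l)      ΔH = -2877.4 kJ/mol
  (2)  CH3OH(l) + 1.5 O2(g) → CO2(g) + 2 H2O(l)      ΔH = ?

ΔH = -726.4 kJ/mol

(1) × 2: (2)·(-2877.4) = -5754.8 kJ/mol
(2) reversed: contributes −x
-5028.4 = (-5754.8) − x
x = (-5028.4 − (-5754.8)) / (-1) = -726.4 kJ/mol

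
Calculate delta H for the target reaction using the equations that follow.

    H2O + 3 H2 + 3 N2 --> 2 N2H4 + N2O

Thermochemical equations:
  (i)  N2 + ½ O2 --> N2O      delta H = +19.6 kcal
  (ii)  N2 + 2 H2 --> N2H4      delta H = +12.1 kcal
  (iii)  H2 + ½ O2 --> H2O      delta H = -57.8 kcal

delta H = 101.6 kcal

(i) as written (N2O already on the product side): +19.6 kcal
(ii) × 2 (×2 to match 2 N2H4 in the target): (2)·(+12.1) = +24.2 kcal
(iii) reversed (H2O must end up as a reactant): +57.8 kcal
delta H = (+19.6) + (+24.2) + (+57.8) = 101.6 kcal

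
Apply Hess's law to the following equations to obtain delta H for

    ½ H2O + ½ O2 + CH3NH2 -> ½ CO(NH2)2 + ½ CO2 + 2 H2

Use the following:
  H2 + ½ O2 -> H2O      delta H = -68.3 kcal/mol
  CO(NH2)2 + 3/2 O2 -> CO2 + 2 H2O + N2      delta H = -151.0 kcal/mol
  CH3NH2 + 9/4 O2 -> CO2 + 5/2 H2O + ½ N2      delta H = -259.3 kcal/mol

equation 1 reversed and × 2 (H2 must end up as a product; ×2 to match 2 H2 in the target): (-2)·(-68.3) = +136.6 kcal/mol
equation 2 reversed and × 1/2 (CO(NH2)2 must end up as a product; scale by 1/2 for the 1/2 CO(NH2)2): (-1/2)·(-151.0) = +75.5 kcal/mol
equation 3 as written (CH3NH2 already on the reactant side): -259.3 kcal/mol
delta H = (+136.6) + (+75.5) + (-259.3) = -47.2 kcal/mol

delta H = -47.2 kcal/mol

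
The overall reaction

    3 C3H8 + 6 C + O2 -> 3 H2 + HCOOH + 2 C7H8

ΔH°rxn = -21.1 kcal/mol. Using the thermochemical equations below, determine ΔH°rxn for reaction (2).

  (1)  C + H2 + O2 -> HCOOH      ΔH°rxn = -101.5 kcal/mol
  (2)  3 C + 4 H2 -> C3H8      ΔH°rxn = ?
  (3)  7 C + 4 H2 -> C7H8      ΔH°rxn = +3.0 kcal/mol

ΔH°rxn = -24.8 kcal/mol

(1) as written (HCOOH already on the product side): -101.5 kcal/mol
(2) reversed and × 3 (reverse to put C3H8 on the reactant side; scale by 3 for the 3 C3H8): contributes −3·x
(3) × 2 (×2 to match 2 C7H8 in the target): (2)·(+3.0) = +6.0 kcal/mol
-21.1 = (-101.5) + (+6.0) − 3·x
x = (-21.1 − (-95.5)) / (-3) = -24.8 kcal/mol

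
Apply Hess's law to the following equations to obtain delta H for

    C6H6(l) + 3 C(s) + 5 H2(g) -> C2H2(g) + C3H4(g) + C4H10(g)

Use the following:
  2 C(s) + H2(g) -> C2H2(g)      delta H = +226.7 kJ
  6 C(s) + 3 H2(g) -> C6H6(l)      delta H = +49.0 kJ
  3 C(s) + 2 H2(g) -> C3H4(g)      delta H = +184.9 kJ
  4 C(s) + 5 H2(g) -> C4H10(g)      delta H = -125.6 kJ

equation 1 as written (C2H2(g) already on the product side): +226.7 kJ
equation 2 reversed (reverse to put C6H6(l) on the reactant side): -49.0 kJ
equation 3 as written (C3H4(g) already on the product side): +184.9 kJ
equation 4 as written (C4H10(g) already on the product side): -125.6 kJ
delta H = (1)·(+226.7) + (-1)·(+49.0) + (1)·(+184.9) + (1)·(-125.6) = 237.0 kJ

delta H = 237.0 kJ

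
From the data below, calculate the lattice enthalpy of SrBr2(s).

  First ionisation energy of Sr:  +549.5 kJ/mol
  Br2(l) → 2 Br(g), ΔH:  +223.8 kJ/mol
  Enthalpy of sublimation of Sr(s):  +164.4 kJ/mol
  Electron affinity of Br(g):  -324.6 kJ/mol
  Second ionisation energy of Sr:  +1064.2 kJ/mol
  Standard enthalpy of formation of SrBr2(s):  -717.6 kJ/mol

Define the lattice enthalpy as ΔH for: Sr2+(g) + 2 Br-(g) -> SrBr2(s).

U = -2070.3 kJ/mol

ΔHf° = 1·ΔHsub + 1·(ΣIE) + 1·D(Br2) + 2·EA + U
-717.6 = 1·(+164.4) + 1·(+1613.7) + 1·(+223.8) + 2·(-324.6) + U
U = -717.6 − (+1352.7) = -2070.3 kJ/mol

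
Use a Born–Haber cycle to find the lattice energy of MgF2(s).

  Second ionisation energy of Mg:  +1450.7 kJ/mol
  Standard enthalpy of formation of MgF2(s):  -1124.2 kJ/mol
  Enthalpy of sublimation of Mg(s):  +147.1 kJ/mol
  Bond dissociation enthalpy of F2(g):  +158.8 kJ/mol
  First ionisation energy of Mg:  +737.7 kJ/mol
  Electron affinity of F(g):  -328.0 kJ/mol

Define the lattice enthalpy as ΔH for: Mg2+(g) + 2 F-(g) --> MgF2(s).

U = -2962.5 kJ/mol

ΔHf° = 1·ΔHsub + 1·(ΣIE) + 1·D(F2) + 2·EA + U
-1124.2 = 1·(+147.1) + 1·(+2188.4) + 1·(+158.8) + 2·(-328.0) + U
U = -1124.2 − (+1838.3) = -2962.5 kJ/mol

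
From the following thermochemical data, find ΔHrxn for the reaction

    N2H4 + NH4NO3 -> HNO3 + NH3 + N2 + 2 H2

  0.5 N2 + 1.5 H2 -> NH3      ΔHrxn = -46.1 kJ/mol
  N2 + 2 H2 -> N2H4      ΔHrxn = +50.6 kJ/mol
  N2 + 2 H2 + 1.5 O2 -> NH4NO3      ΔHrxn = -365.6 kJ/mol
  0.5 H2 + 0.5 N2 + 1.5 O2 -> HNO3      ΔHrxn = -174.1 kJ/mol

equation 1 as written (NH3 already on the product side): -46.1 kJ/mol
equation 2 reversed (N2H4 must end up as a reactant): -50.6 kJ/mol
equation 3 reversed (reverse to put NH4NO3 on the reactant side): +365.6 kJ/mol
equation 4 as written (HNO3 already on the product side): -174.1 kJ/mol
ΔHrxn = (1)·(-46.1) + (-1)·(+50.6) + (-1)·(-365.6) + (1)·(-174.1) = 94.8 kJ/mol

ΔHrxn = 94.8 kJ/mol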